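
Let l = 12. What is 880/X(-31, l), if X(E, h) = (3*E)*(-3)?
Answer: 880/279 ≈ 3.1541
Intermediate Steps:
X(E, h) = -9*E
880/X(-31, l) = 880/((-9*(-31))) = 880/279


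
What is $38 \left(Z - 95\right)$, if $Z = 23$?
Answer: $-2736$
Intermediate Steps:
$38 \left(Z - 95\right) = 38 \left(23 - 95\right) = 38 \left(-72\right) = -2736$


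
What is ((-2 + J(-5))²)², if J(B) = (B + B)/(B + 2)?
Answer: 256/81 ≈ 3.1605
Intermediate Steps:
J(B) = 2*B/(2 + B) (J(B) = (2*B)/(2 + B) = 2*B/(2 + B))
((-2 + J(-5))²)² = ((-2 + 2*(-5)/(2 - 5))²)² = ((-2 + 2*(-5)/(-3))²)² = ((-2 + 2*(-5)*(-⅓))²)² = ((-2 + 10/3)²)² = ((4/3)²)² = (16/9)² = 256/81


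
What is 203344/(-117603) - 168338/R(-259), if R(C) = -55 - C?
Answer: -18471635/22338 ≈ -826.92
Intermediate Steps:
203344/(-117603) - 168338/R(-259) = 203344/(-117603) - 168338/(-55 - 1*(-259)) = 203344*(-1/117603) - 168338/(-55 + 259) = -1136/657 - 168338/204 = -1136/657 - 168338*1/204 = -1136/657 - 84169/102 = -18471635/22338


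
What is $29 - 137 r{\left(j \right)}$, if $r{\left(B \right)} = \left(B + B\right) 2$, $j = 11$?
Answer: $-5999$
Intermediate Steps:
$r{\left(B \right)} = 4 B$ ($r{\left(B \right)} = 2 B 2 = 4 B$)
$29 - 137 r{\left(j \right)} = 29 - 137 \cdot 4 \cdot 11 = 29 - 6028 = -5999$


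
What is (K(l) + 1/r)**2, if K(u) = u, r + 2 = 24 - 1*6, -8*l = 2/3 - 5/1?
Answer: 841/2304 ≈ 0.36502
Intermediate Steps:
l = 13/24 (l = -(2/3 - 5/1)/8 = -(2*(1/3) - 5*1)/8 = -(2/3 - 5)/8 = -1/8*(-13/3) = 13/24 ≈ 0.54167)
r = 16 (r = -2 + (24 - 1*6) = -2 + (24 - 6) = -2 + 18 = 16)
(K(l) + 1/r)**2 = (13/24 + 1/16)**2 = (29/48)**2 = 841/2304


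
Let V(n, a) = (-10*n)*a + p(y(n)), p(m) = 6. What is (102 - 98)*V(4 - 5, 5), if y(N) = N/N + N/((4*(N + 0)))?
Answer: 224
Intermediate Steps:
y(N) = 5/4 (y(N) = 1 + N/((4*N)) = 1 + N*(1/(4*N)) = 1 + ¼ = 5/4)
V(n, a) = 6 - 10*a*n (V(n, a) = (-10*n)*a + 6 = -10*a*n + 6 = 6 - 10*a*n)
(102 - 98)*V(4 - 5, 5) = (102 - 98)*(6 - 10*5*(4 - 5)) = 4*(6 - 10*5*(-1)) = 4*(6 + 50) = 4*56 = 224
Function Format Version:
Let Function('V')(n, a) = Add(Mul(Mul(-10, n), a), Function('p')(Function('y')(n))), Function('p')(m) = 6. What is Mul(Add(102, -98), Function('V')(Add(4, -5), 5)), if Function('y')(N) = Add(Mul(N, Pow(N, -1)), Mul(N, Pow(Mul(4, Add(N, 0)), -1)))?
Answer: 224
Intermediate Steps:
Function('y')(N) = Rational(5, 4) (Function('y')(N) = Add(1, Mul(N, Pow(Mul(4, N), -1))) = Add(1, Mul(N, Mul(Rational(1, 4), Pow(N, -1)))) = Add(1, Rational(1, 4)) = Rational(5, 4))
Function('V')(n, a) = Add(6, Mul(-10, a, n)) (Function('V')(n, a) = Add(Mul(Mul(-10, n), a), 6) = Add(Mul(-10, a, n), 6) = Add(6, Mul(-10, a, n)))
Mul(Add(102, -98), Function('V')(Add(4, -5), 5)) = Mul(Add(102, -98), Add(6, Mul(-10, 5, Add(4, -5)))) = Mul(4, Add(6, Mul(-10, 5, -1))) = Mul(4, Add(6, 50)) = Mul(4, 56) = 224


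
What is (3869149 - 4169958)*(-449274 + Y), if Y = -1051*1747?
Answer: 687460165139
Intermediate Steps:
Y = -1836097
(3869149 - 4169958)*(-449274 + Y) = (3869149 - 4169958)*(-449274 - 1836097) = -300809*(-2285371) = 687460165139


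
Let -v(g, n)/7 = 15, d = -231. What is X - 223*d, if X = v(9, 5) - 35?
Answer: 51373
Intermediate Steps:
v(g, n) = -105 (v(g, n) = -7*15 = -105)
X = -140 (X = -105 - 35 = -140)
X - 223*d = -140 - 223*(-231) = -140 + 51513 = 51373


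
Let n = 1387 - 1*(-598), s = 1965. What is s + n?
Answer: 3950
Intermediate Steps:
n = 1985 (n = 1387 + 598 = 1985)
s + n = 1965 + 1985 = 3950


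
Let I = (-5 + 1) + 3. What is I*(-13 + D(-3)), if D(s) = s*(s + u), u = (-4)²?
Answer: 52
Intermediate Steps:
u = 16
D(s) = s*(16 + s) (D(s) = s*(s + 16) = s*(16 + s))
I = -1 (I = -4 + 3 = -1)
I*(-13 + D(-3)) = -(-13 - 3*(16 - 3)) = -(-13 - 3*13) = -(-13 - 39) = -1*(-52) = 52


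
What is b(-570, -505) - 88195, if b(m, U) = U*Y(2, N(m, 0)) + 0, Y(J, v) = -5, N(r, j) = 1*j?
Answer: -85670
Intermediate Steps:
N(r, j) = j
b(m, U) = -5*U (b(m, U) = U*(-5) + 0 = -5*U + 0 = -5*U)
b(-570, -505) - 88195 = -5*(-505) - 88195 = 2525 - 88195 = -85670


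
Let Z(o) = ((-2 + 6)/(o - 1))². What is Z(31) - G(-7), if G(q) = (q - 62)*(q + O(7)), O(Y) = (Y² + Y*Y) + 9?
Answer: 1552504/225 ≈ 6900.0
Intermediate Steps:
O(Y) = 9 + 2*Y² (O(Y) = (Y² + Y²) + 9 = 2*Y² + 9 = 9 + 2*Y²)
G(q) = (-62 + q)*(107 + q) (G(q) = (q - 62)*(q + (9 + 2*7²)) = (-62 + q)*(q + (9 + 2*49)) = (-62 + q)*(q + (9 + 98)) = (-62 + q)*(q + 107) = (-62 + q)*(107 + q))
Z(o) = 16/(-1 + o)² (Z(o) = (4/(-1 + o))² = 16/(-1 + o)²)
Z(31) - G(-7) = 16/(-1 + 31)² - (-6634 + (-7)² + 45*(-7)) = 16/30² - (-6634 + 49 - 315) = 16*(1/900) - 1*(-6900) = 4/225 + 6900 = 1552504/225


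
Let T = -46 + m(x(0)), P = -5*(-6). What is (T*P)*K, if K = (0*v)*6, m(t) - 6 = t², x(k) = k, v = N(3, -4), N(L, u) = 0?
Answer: 0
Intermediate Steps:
P = 30
v = 0
m(t) = 6 + t²
T = -40 (T = -46 + (6 + 0²) = -46 + (6 + 0) = -46 + 6 = -40)
K = 0 (K = (0*0)*6 = 0*6 = 0)
(T*P)*K = -40*30*0 = -1200*0 = 0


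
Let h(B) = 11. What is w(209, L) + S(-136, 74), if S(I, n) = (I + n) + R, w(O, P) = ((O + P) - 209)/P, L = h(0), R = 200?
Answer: 139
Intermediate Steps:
L = 11
w(O, P) = (-209 + O + P)/P
S(I, n) = 200 + I + n (S(I, n) = (I + n) + 200 = 200 + I + n)
w(209, L) + S(-136, 74) = (-209 + 209 + 11)/11 + (200 - 136 + 74) = (1/11)*11 + 138 = 1 + 138 = 139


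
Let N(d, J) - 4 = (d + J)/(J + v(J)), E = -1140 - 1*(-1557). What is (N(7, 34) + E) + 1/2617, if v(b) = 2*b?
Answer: 112486613/266934 ≈ 421.40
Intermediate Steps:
E = 417 (E = -1140 + 1557 = 417)
N(d, J) = 4 + (J + d)/(3*J) (N(d, J) = 4 + (d + J)/(J + 2*J) = 4 + (J + d)/((3*J)) = 4 + (J + d)*(1/(3*J)) = 4 + (J + d)/(3*J))
(N(7, 34) + E) + 1/2617 = ((⅓)*(7 + 13*34)/34 + 417) + 1/2617 = ((⅓)*(1/34)*(7 + 442) + 417) + 1/2617 = ((⅓)*(1/34)*449 + 417) + 1/2617 = (449/102 + 417) + 1/2617 = 42983/102 + 1/2617 = 112486613/266934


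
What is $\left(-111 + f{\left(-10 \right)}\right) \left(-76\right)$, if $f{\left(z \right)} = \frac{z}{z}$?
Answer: $8360$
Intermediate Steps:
$f{\left(z \right)} = 1$
$\left(-111 + f{\left(-10 \right)}\right) \left(-76\right) = \left(-111 + 1\right) \left(-76\right) = \left(-110\right) \left(-76\right) = 8360$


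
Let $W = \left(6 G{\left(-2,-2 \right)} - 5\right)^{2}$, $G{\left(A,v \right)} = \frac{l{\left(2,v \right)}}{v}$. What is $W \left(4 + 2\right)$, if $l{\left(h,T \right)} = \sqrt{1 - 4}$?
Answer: $-12 + 180 i \sqrt{3} \approx -12.0 + 311.77 i$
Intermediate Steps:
$l{\left(h,T \right)} = i \sqrt{3}$ ($l{\left(h,T \right)} = \sqrt{-3} = i \sqrt{3}$)
$G{\left(A,v \right)} = \frac{i \sqrt{3}}{v}$
$W = \left(-5 - 3 i \sqrt{3}\right)^{2}$ ($W = \left(6 \frac{i \sqrt{3}}{-2} - 5\right)^{2} = \left(6 i \sqrt{3} \left(- \frac{1}{2}\right) - 5\right)^{2} = \left(6 \left(- \frac{i \sqrt{3}}{2}\right) - 5\right)^{2} = \left(- 3 i \sqrt{3} - 5\right)^{2} = \left(-5 - 3 i \sqrt{3}\right)^{2} \approx -2.0 + 51.962 i$)
$W \left(4 + 2\right) = \left(-2 + 30 i \sqrt{3}\right) \left(4 + 2\right) = \left(-2 + 30 i \sqrt{3}\right) 6 = -12 + 180 i \sqrt{3}$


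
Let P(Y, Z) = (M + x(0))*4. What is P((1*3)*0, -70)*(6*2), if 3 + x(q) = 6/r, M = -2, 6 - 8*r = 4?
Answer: 912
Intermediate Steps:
r = ¼ (r = ¾ - ⅛*4 = ¾ - ½ = ¼ ≈ 0.25000)
x(q) = 21 (x(q) = -3 + 6/(¼) = -3 + 6*4 = -3 + 24 = 21)
P(Y, Z) = 76 (P(Y, Z) = (-2 + 21)*4 = 19*4 = 76)
P((1*3)*0, -70)*(6*2) = 76*(6*2) = 76*12 = 912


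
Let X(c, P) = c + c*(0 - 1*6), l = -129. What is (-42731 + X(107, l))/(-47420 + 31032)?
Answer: 21633/8194 ≈ 2.6401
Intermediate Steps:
X(c, P) = -5*c (X(c, P) = c + c*(0 - 6) = c + c*(-6) = c - 6*c = -5*c)
(-42731 + X(107, l))/(-47420 + 31032) = (-42731 - 5*107)/(-47420 + 31032) = (-42731 - 535)/(-16388) = -43266*(-1/16388) = 21633/8194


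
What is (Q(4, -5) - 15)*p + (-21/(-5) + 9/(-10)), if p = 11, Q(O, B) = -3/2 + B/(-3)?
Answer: -2398/15 ≈ -159.87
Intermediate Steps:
Q(O, B) = -3/2 - B/3 (Q(O, B) = -3*½ + B*(-⅓) = -3/2 - B/3)
(Q(4, -5) - 15)*p + (-21/(-5) + 9/(-10)) = ((-3/2 - ⅓*(-5)) - 15)*11 + (-21/(-5) + 9/(-10)) = ((-3/2 + 5/3) - 15)*11 + (-21*(-⅕) + 9*(-⅒)) = (⅙ - 15)*11 + (21/5 - 9/10) = -89/6*11 + 33/10 = -979/6 + 33/10 = -2398/15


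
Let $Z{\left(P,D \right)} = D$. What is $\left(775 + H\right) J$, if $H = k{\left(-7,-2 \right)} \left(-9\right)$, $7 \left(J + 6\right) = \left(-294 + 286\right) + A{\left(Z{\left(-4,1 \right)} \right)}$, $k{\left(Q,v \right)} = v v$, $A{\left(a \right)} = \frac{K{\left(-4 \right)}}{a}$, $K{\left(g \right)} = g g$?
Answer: $- \frac{25126}{7} \approx -3589.4$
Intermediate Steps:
$K{\left(g \right)} = g^{2}$
$A{\left(a \right)} = \frac{16}{a}$ ($A{\left(a \right)} = \frac{\left(-4\right)^{2}}{a} = \frac{16}{a}$)
$k{\left(Q,v \right)} = v^{2}$
$J = - \frac{34}{7}$ ($J = -6 + \frac{\left(-294 + 286\right) + \frac{16}{1}}{7} = -6 + \frac{-8 + 16 \cdot 1}{7} = -6 + \frac{-8 + 16}{7} = -6 + \frac{1}{7} \cdot 8 = -6 + \frac{8}{7} = - \frac{34}{7} \approx -4.8571$)
$H = -36$ ($H = \left(-2\right)^{2} \left(-9\right) = 4 \left(-9\right) = -36$)
$\left(775 + H\right) J = \left(775 - 36\right) \left(- \frac{34}{7}\right) = 739 \left(- \frac{34}{7}\right) = - \frac{25126}{7}$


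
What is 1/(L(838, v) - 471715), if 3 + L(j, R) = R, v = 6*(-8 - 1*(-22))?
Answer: -1/471634 ≈ -2.1203e-6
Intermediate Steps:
v = 84 (v = 6*(-8 + 22) = 6*14 = 84)
L(j, R) = -3 + R
1/(L(838, v) - 471715) = 1/((-3 + 84) - 471715) = 1/(81 - 471715) = 1/(-471634) = -1/471634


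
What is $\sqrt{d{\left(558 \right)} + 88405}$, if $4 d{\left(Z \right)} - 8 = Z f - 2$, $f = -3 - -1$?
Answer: $\frac{\sqrt{352510}}{2} \approx 296.86$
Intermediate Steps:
$f = -2$ ($f = -3 + 1 = -2$)
$d{\left(Z \right)} = \frac{3}{2} - \frac{Z}{2}$ ($d{\left(Z \right)} = 2 + \frac{Z \left(-2\right) - 2}{4} = 2 + \frac{- 2 Z - 2}{4} = 2 + \frac{-2 - 2 Z}{4} = 2 - \left(\frac{1}{2} + \frac{Z}{2}\right) = \frac{3}{2} - \frac{Z}{2}$)
$\sqrt{d{\left(558 \right)} + 88405} = \sqrt{\left(\frac{3}{2} - 279\right) + 88405} = \sqrt{- \frac{555}{2} + 88405} = \sqrt{\frac{176255}{2}} = \frac{\sqrt{352510}}{2}$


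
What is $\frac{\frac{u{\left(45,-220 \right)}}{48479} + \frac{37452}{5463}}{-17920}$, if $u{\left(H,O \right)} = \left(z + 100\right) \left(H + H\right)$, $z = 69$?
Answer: $- \frac{316454623}{790991120640} \approx -0.00040007$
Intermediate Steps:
$u{\left(H,O \right)} = 338 H$ ($u{\left(H,O \right)} = \left(69 + 100\right) \left(H + H\right) = 169 \cdot 2 H = 338 H$)
$\frac{\frac{u{\left(45,-220 \right)}}{48479} + \frac{37452}{5463}}{-17920} = \frac{\frac{338 \cdot 45}{48479} + \frac{37452}{5463}}{-17920} = \left(15210 \cdot \frac{1}{48479} + 37452 \cdot \frac{1}{5463}\right) \left(- \frac{1}{17920}\right) = \left(\frac{15210}{48479} + \frac{12484}{1821}\right) \left(- \frac{1}{17920}\right) = \frac{632909246}{88280259} \left(- \frac{1}{17920}\right) = - \frac{316454623}{790991120640}$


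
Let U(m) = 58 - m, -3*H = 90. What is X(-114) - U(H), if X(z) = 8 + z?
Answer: -194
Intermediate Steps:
H = -30 (H = -1/3*90 = -30)
X(-114) - U(H) = (8 - 114) - (58 - 1*(-30)) = -106 - (58 + 30) = -106 - 1*88 = -106 - 88 = -194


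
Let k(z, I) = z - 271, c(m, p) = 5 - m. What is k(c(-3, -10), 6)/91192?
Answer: -263/91192 ≈ -0.0028840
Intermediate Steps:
k(z, I) = -271 + z
k(c(-3, -10), 6)/91192 = (-271 + (5 - 1*(-3)))/91192 = (-271 + (5 + 3))*(1/91192) = (-271 + 8)*(1/91192) = -263*1/91192 = -263/91192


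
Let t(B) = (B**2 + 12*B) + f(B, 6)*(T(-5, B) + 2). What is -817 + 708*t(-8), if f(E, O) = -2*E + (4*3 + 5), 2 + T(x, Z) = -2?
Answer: -70201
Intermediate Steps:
T(x, Z) = -4 (T(x, Z) = -2 - 2 = -4)
f(E, O) = 17 - 2*E (f(E, O) = -2*E + (12 + 5) = -2*E + 17 = 17 - 2*E)
t(B) = -34 + B**2 + 16*B (t(B) = (B**2 + 12*B) + (17 - 2*B)*(-4 + 2) = (B**2 + 12*B) + (17 - 2*B)*(-2) = (B**2 + 12*B) + (-34 + 4*B) = -34 + B**2 + 16*B)
-817 + 708*t(-8) = -817 + 708*(-34 + (-8)**2 + 16*(-8)) = -817 + 708*(-34 + 64 - 128) = -817 + 708*(-98) = -817 - 69384 = -70201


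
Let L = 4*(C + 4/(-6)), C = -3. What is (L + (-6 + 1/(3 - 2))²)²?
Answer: 961/9 ≈ 106.78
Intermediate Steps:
L = -44/3 (L = 4*(-3 + 4/(-6)) = 4*(-3 + 4*(-⅙)) = 4*(-3 - ⅔) = 4*(-11/3) = -44/3 ≈ -14.667)
(L + (-6 + 1/(3 - 2))²)² = (-44/3 + (-6 + 1/(3 - 2))²)² = (-44/3 + (-6 + 1/1)²)² = (-44/3 + (-6 + 1)²)² = (-44/3 + (-5)²)² = (-44/3 + 25)² = (31/3)² = 961/9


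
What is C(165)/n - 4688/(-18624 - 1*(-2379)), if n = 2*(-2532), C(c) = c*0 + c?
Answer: 7019869/27421560 ≈ 0.25600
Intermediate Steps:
C(c) = c (C(c) = 0 + c = c)
n = -5064
C(165)/n - 4688/(-18624 - 1*(-2379)) = 165/(-5064) - 4688/(-18624 - 1*(-2379)) = 165*(-1/5064) - 4688/(-18624 + 2379) = -55/1688 - 4688/(-16245) = -55/1688 - 4688*(-1/16245) = -55/1688 + 4688/16245 = 7019869/27421560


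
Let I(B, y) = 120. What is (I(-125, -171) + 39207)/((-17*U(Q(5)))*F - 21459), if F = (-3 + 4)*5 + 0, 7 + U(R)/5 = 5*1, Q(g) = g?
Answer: -39327/20609 ≈ -1.9082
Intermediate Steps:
U(R) = -10 (U(R) = -35 + 5*(5*1) = -35 + 5*5 = -35 + 25 = -10)
F = 5 (F = 1*5 + 0 = 5 + 0 = 5)
(I(-125, -171) + 39207)/((-17*U(Q(5)))*F - 21459) = (120 + 39207)/(-17*(-10)*5 - 21459) = 39327/(170*5 - 21459) = 39327/(850 - 21459) = 39327/(-20609) = 39327*(-1/20609) = -39327/20609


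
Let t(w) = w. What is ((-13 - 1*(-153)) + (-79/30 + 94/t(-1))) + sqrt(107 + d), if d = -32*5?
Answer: 1301/30 + I*sqrt(53) ≈ 43.367 + 7.2801*I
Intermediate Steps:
d = -160
((-13 - 1*(-153)) + (-79/30 + 94/t(-1))) + sqrt(107 + d) = ((-13 - 1*(-153)) + (-79/30 + 94/(-1))) + sqrt(107 - 160) = ((-13 + 153) + (-79*1/30 + 94*(-1))) + sqrt(-53) = (140 + (-79/30 - 94)) + I*sqrt(53) = (140 - 2899/30) + I*sqrt(53) = 1301/30 + I*sqrt(53)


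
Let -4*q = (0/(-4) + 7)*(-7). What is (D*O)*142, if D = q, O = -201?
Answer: -699279/2 ≈ -3.4964e+5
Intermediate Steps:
q = 49/4 (q = -(0/(-4) + 7)*(-7)/4 = -(0*(-¼) + 7)*(-7)/4 = -(0 + 7)*(-7)/4 = -7*(-7)/4 = -¼*(-49) = 49/4 ≈ 12.250)
D = 49/4 ≈ 12.250
(D*O)*142 = ((49/4)*(-201))*142 = -9849/4*142 = -699279/2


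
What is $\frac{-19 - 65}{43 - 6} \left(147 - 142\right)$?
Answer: $- \frac{420}{37} \approx -11.351$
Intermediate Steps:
$\frac{-19 - 65}{43 - 6} \left(147 - 142\right) = - \frac{84}{37} \cdot 5 = \left(-84\right) \frac{1}{37} \cdot 5 = \left(- \frac{84}{37}\right) 5 = - \frac{420}{37}$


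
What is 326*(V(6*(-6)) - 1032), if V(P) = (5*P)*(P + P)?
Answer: 3888528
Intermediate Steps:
V(P) = 10*P² (V(P) = (5*P)*(2*P) = 10*P²)
326*(V(6*(-6)) - 1032) = 326*(10*(6*(-6))² - 1032) = 326*(10*(-36)² - 1032) = 326*(10*1296 - 1032) = 326*(12960 - 1032) = 326*11928 = 3888528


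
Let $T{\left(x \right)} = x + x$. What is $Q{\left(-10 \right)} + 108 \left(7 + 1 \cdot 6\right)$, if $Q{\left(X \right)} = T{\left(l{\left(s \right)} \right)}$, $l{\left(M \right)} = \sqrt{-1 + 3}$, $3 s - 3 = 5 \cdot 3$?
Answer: $1404 + 2 \sqrt{2} \approx 1406.8$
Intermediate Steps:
$s = 6$ ($s = 1 + \frac{5 \cdot 3}{3} = 1 + \frac{1}{3} \cdot 15 = 1 + 5 = 6$)
$l{\left(M \right)} = \sqrt{2}$
$T{\left(x \right)} = 2 x$
$Q{\left(X \right)} = 2 \sqrt{2}$
$Q{\left(-10 \right)} + 108 \left(7 + 1 \cdot 6\right) = 2 \sqrt{2} + 108 \left(7 + 1 \cdot 6\right) = 2 \sqrt{2} + 108 \left(7 + 6\right) = 2 \sqrt{2} + 108 \cdot 13 = 2 \sqrt{2} + 1404 = 1404 + 2 \sqrt{2}$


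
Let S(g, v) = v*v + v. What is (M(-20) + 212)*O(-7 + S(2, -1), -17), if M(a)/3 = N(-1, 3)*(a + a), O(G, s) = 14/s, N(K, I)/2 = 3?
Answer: 7112/17 ≈ 418.35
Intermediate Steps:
N(K, I) = 6 (N(K, I) = 2*3 = 6)
S(g, v) = v + v**2 (S(g, v) = v**2 + v = v + v**2)
M(a) = 36*a (M(a) = 3*(6*(a + a)) = 3*(6*(2*a)) = 3*(12*a) = 36*a)
(M(-20) + 212)*O(-7 + S(2, -1), -17) = (36*(-20) + 212)*(14/(-17)) = (-720 + 212)*(14*(-1/17)) = -508*(-14/17) = 7112/17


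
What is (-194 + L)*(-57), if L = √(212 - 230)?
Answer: 11058 - 171*I*√2 ≈ 11058.0 - 241.83*I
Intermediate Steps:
L = 3*I*√2 (L = √(-18) = 3*I*√2 ≈ 4.2426*I)
(-194 + L)*(-57) = (-194 + 3*I*√2)*(-57) = 11058 - 171*I*√2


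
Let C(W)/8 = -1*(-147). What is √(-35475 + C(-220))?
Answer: 3*I*√3811 ≈ 185.2*I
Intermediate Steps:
C(W) = 1176 (C(W) = 8*(-1*(-147)) = 8*147 = 1176)
√(-35475 + C(-220)) = √(-35475 + 1176) = √(-34299) = 3*I*√3811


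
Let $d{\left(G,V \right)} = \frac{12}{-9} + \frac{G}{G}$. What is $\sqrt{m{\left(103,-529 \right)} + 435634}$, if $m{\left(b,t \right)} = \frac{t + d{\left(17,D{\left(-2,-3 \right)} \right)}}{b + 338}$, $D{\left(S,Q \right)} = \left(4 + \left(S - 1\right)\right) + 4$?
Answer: $\frac{\sqrt{1729026582}}{63} \approx 660.02$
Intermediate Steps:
$D{\left(S,Q \right)} = 7 + S$ ($D{\left(S,Q \right)} = \left(4 + \left(S - 1\right)\right) + 4 = \left(4 + \left(-1 + S\right)\right) + 4 = \left(3 + S\right) + 4 = 7 + S$)
$d{\left(G,V \right)} = - \frac{1}{3}$ ($d{\left(G,V \right)} = 12 \left(- \frac{1}{9}\right) + 1 = - \frac{4}{3} + 1 = - \frac{1}{3}$)
$m{\left(b,t \right)} = \frac{- \frac{1}{3} + t}{338 + b}$ ($m{\left(b,t \right)} = \frac{t - \frac{1}{3}}{b + 338} = \frac{- \frac{1}{3} + t}{338 + b}$)
$\sqrt{m{\left(103,-529 \right)} + 435634} = \sqrt{\frac{- \frac{1}{3} - 529}{338 + 103} + 435634} = \sqrt{\frac{1}{441} \left(- \frac{1588}{3}\right) + 435634} = \sqrt{- \frac{1588}{1323} + 435634} = \sqrt{\frac{576342194}{1323}} = \frac{\sqrt{1729026582}}{63}$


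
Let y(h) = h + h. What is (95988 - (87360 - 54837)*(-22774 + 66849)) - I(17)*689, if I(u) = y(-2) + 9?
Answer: -1433358682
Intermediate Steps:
y(h) = 2*h
I(u) = 5 (I(u) = 2*(-2) + 9 = -4 + 9 = 5)
(95988 - (87360 - 54837)*(-22774 + 66849)) - I(17)*689 = (95988 - (87360 - 54837)*(-22774 + 66849)) - 5*689 = (95988 - 32523*44075) - 1*3445 = (95988 - 1*1433451225) - 3445 = (95988 - 1433451225) - 3445 = -1433355237 - 3445 = -1433358682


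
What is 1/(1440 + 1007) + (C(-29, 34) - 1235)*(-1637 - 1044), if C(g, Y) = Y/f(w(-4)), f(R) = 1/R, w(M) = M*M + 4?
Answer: 3641025886/2447 ≈ 1.4880e+6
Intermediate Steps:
w(M) = 4 + M² (w(M) = M² + 4 = 4 + M²)
C(g, Y) = 20*Y (C(g, Y) = Y/(1/(4 + (-4)²)) = Y/(1/(4 + 16)) = Y/(1/20) = Y*20 = 20*Y)
1/(1440 + 1007) + (C(-29, 34) - 1235)*(-1637 - 1044) = 1/(1440 + 1007) + (20*34 - 1235)*(-1637 - 1044) = 1/2447 + (680 - 1235)*(-2681) = 1/2447 - 555*(-2681) = 1/2447 + 1487955 = 3641025886/2447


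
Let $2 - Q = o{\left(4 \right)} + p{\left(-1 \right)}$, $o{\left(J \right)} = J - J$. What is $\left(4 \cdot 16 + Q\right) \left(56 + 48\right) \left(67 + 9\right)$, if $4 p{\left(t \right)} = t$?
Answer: $523640$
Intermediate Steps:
$p{\left(t \right)} = \frac{t}{4}$
$o{\left(J \right)} = 0$
$Q = \frac{9}{4}$ ($Q = 2 - \left(0 + \frac{1}{4} \left(-1\right)\right) = 2 - \left(0 - \frac{1}{4}\right) = 2 - - \frac{1}{4} = 2 + \frac{1}{4} = \frac{9}{4} \approx 2.25$)
$\left(4 \cdot 16 + Q\right) \left(56 + 48\right) \left(67 + 9\right) = \left(4 \cdot 16 + \frac{9}{4}\right) \left(56 + 48\right) \left(67 + 9\right) = \left(64 + \frac{9}{4}\right) 104 \cdot 76 = \frac{265}{4} \cdot 7904 = 523640$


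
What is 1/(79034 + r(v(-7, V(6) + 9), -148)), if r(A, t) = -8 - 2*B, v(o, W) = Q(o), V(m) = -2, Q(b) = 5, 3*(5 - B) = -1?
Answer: 3/237046 ≈ 1.2656e-5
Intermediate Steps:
B = 16/3 (B = 5 - ⅓*(-1) = 5 + ⅓ = 16/3 ≈ 5.3333)
v(o, W) = 5
r(A, t) = -56/3 (r(A, t) = -8 - 2*16/3 = -8 - 32/3 = -56/3)
1/(79034 + r(v(-7, V(6) + 9), -148)) = 1/(79034 - 56/3) = 1/(237046/3) = 3/237046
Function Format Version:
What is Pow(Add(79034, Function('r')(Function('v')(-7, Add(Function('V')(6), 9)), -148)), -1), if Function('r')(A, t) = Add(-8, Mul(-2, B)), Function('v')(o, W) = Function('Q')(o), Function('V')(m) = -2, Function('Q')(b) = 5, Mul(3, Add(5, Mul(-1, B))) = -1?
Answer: Rational(3, 237046) ≈ 1.2656e-5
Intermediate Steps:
B = Rational(16, 3) (B = Add(5, Mul(Rational(-1, 3), -1)) = Add(5, Rational(1, 3)) = Rational(16, 3) ≈ 5.3333)
Function('v')(o, W) = 5
Function('r')(A, t) = Rational(-56, 3) (Function('r')(A, t) = Add(-8, Mul(-2, Rational(16, 3))) = Add(-8, Rational(-32, 3)) = Rational(-56, 3))
Pow(Add(79034, Function('r')(Function('v')(-7, Add(Function('V')(6), 9)), -148)), -1) = Pow(Add(79034, Rational(-56, 3)), -1) = Pow(Rational(237046, 3), -1) = Rational(3, 237046)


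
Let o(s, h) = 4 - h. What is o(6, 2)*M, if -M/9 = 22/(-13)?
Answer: 396/13 ≈ 30.462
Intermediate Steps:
M = 198/13 (M = -198/(-13) = -198*(-1)/13 = -9*(-22/13) = 198/13 ≈ 15.231)
o(6, 2)*M = (4 - 1*2)*(198/13) = (4 - 2)*(198/13) = 2*(198/13) = 396/13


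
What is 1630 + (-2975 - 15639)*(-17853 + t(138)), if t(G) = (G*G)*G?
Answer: -48586614836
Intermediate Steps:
t(G) = G³ (t(G) = G²*G = G³)
1630 + (-2975 - 15639)*(-17853 + t(138)) = 1630 + (-2975 - 15639)*(-17853 + 138³) = 1630 - 18614*(-17853 + 2628072) = 1630 - 18614*2610219 = 1630 - 48586616466 = -48586614836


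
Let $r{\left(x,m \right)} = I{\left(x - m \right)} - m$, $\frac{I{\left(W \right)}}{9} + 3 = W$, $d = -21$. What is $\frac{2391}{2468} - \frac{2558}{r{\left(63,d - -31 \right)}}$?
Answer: $- \frac{328819}{67870} \approx -4.8448$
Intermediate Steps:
$I{\left(W \right)} = -27 + 9 W$
$r{\left(x,m \right)} = -27 - 10 m + 9 x$ ($r{\left(x,m \right)} = \left(-27 + 9 \left(x - m\right)\right) - m = \left(-27 - \left(- 9 x + 9 m\right)\right) - m = \left(-27 - 9 m + 9 x\right) - m = -27 - 10 m + 9 x$)
$\frac{2391}{2468} - \frac{2558}{r{\left(63,d - -31 \right)}} = \frac{2391}{2468} - \frac{2558}{-27 - 10 \left(-21 - -31\right) + 9 \cdot 63} = 2391 \cdot \frac{1}{2468} - \frac{2558}{-27 - 10 \left(-21 + 31\right) + 567} = \frac{2391}{2468} - \frac{2558}{-27 - 100 + 567} = \frac{2391}{2468} - \frac{2558}{440} = \frac{2391}{2468} - \frac{1279}{220} = - \frac{328819}{67870}$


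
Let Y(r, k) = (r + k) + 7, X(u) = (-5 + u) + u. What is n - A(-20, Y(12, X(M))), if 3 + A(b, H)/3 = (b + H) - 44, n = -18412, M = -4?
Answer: -18229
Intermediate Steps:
X(u) = -5 + 2*u
Y(r, k) = 7 + k + r (Y(r, k) = (k + r) + 7 = 7 + k + r)
A(b, H) = -141 + 3*H + 3*b (A(b, H) = -9 + 3*((b + H) - 44) = -9 + 3*((H + b) - 44) = -9 + 3*(-44 + H + b) = -9 + (-132 + 3*H + 3*b) = -141 + 3*H + 3*b)
n - A(-20, Y(12, X(M))) = -18412 - (-141 + 3*(7 + (-5 + 2*(-4)) + 12) + 3*(-20)) = -18412 - (-141 + 3*(7 + (-5 - 8) + 12) - 60) = -18412 - (-141 + 3*(7 - 13 + 12) - 60) = -18412 - (-141 + 3*6 - 60) = -18412 - (-141 + 18 - 60) = -18412 - 1*(-183) = -18412 + 183 = -18229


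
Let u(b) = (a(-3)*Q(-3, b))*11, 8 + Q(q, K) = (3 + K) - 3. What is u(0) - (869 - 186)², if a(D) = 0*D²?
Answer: -466489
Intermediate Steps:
Q(q, K) = -8 + K (Q(q, K) = -8 + ((3 + K) - 3) = -8 + K)
a(D) = 0
u(b) = 0 (u(b) = (0*(-8 + b))*11 = 0*11 = 0)
u(0) - (869 - 186)² = 0 - (869 - 186)² = 0 - 1*683² = 0 - 1*466489 = 0 - 466489 = -466489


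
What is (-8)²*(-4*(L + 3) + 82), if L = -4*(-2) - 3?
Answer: 3200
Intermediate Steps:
L = 5 (L = 8 - 3 = 5)
(-8)²*(-4*(L + 3) + 82) = (-8)²*(-4*(5 + 3) + 82) = 64*(-4*8 + 82) = 64*(-32 + 82) = 64*50 = 3200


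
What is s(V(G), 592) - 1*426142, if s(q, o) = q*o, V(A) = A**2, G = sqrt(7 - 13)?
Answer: -429694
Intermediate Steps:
G = I*sqrt(6) (G = sqrt(-6) = I*sqrt(6) ≈ 2.4495*I)
s(q, o) = o*q
s(V(G), 592) - 1*426142 = 592*(I*sqrt(6))**2 - 1*426142 = 592*(-6) - 426142 = -3552 - 426142 = -429694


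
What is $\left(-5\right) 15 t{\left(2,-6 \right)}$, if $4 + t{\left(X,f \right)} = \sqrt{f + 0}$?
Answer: $300 - 75 i \sqrt{6} \approx 300.0 - 183.71 i$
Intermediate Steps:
$t{\left(X,f \right)} = -4 + \sqrt{f}$ ($t{\left(X,f \right)} = -4 + \sqrt{f + 0} = -4 + \sqrt{f}$)
$\left(-5\right) 15 t{\left(2,-6 \right)} = \left(-5\right) 15 \left(-4 + \sqrt{-6}\right) = - 75 \left(-4 + i \sqrt{6}\right) = 300 - 75 i \sqrt{6}$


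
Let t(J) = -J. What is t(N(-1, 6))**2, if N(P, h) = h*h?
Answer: 1296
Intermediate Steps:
N(P, h) = h**2
t(N(-1, 6))**2 = (-1*6**2)**2 = (-1*36)**2 = (-36)**2 = 1296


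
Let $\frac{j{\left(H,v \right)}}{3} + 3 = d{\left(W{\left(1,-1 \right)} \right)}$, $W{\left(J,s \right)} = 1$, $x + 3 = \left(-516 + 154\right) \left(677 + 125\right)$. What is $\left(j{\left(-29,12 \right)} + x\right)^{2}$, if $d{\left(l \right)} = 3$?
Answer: $84289766929$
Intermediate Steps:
$x = -290327$ ($x = -3 + \left(-516 + 154\right) \left(677 + 125\right) = -3 - 290324 = -290327$)
$j{\left(H,v \right)} = 0$ ($j{\left(H,v \right)} = -9 + 3 \cdot 3 = -9 + 9 = 0$)
$\left(j{\left(-29,12 \right)} + x\right)^{2} = \left(0 - 290327\right)^{2} = \left(-290327\right)^{2} = 84289766929$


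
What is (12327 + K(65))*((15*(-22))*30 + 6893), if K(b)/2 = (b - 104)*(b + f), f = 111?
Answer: 4212807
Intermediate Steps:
K(b) = 2*(-104 + b)*(111 + b) (K(b) = 2*((b - 104)*(b + 111)) = 2*((-104 + b)*(111 + b)) = 2*(-104 + b)*(111 + b))
(12327 + K(65))*((15*(-22))*30 + 6893) = (12327 + (-23088 + 2*65² + 14*65))*((15*(-22))*30 + 6893) = (12327 + (-23088 + 2*4225 + 910))*(-330*30 + 6893) = (12327 + (-23088 + 8450 + 910))*(-9900 + 6893) = (12327 - 13728)*(-3007) = -1401*(-3007) = 4212807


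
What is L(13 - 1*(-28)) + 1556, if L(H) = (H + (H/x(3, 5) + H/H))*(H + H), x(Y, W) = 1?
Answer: 8362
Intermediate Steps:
L(H) = 2*H*(1 + 2*H) (L(H) = (H + (H/1 + H/H))*(H + H) = (H + (H*1 + 1))*(2*H) = (H + (H + 1))*(2*H) = (H + (1 + H))*(2*H) = (1 + 2*H)*(2*H) = 2*H*(1 + 2*H))
L(13 - 1*(-28)) + 1556 = 2*(13 - 1*(-28))*(1 + 2*(13 - 1*(-28))) + 1556 = 2*(13 + 28)*(1 + 2*(13 + 28)) + 1556 = 2*41*(1 + 2*41) + 1556 = 2*41*(1 + 82) + 1556 = 2*41*83 + 1556 = 6806 + 1556 = 8362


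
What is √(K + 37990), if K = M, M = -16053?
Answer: √21937 ≈ 148.11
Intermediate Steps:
K = -16053
√(K + 37990) = √(-16053 + 37990) = √21937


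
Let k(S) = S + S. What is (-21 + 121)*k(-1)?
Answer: -200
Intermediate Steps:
k(S) = 2*S
(-21 + 121)*k(-1) = (-21 + 121)*(2*(-1)) = 100*(-2) = -200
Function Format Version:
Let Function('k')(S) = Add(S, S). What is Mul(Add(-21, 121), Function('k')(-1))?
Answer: -200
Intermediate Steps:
Function('k')(S) = Mul(2, S)
Mul(Add(-21, 121), Function('k')(-1)) = Mul(Add(-21, 121), Mul(2, -1)) = Mul(100, -2) = -200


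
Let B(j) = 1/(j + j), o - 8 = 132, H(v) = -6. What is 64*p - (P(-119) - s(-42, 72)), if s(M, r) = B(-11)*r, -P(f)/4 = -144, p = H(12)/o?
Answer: -224076/385 ≈ -582.02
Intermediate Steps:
o = 140 (o = 8 + 132 = 140)
p = -3/70 (p = -6/140 = -6*1/140 = -3/70 ≈ -0.042857)
P(f) = 576 (P(f) = -4*(-144) = 576)
B(j) = 1/(2*j)
s(M, r) = -r/22 (s(M, r) = ((½)/(-11))*r = ((½)*(-1/11))*r = -r/22)
64*p - (P(-119) - s(-42, 72)) = 64*(-3/70) - (576 - (-1)*72/22) = -96/35 - (576 - 1*(-36/11)) = -96/35 - (576 + 36/11) = -96/35 - 1*6372/11 = -96/35 - 6372/11 = -224076/385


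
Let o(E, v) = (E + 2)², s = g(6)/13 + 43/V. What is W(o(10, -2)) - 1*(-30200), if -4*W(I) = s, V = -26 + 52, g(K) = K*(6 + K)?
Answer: 3140613/104 ≈ 30198.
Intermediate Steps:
V = 26
s = 187/26 (s = (6*(6 + 6))/13 + 43/26 = (6*12)*(1/13) + 43*(1/26) = 72*(1/13) + 43/26 = 72/13 + 43/26 = 187/26 ≈ 7.1923)
o(E, v) = (2 + E)²
W(I) = -187/104 (W(I) = -¼*187/26 = -187/104)
W(o(10, -2)) - 1*(-30200) = -187/104 - 1*(-30200) = -187/104 + 30200 = 3140613/104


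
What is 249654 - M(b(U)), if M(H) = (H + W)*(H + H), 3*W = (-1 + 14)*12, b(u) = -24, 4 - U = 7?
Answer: 250998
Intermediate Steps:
U = -3 (U = 4 - 1*7 = 4 - 7 = -3)
W = 52 (W = ((-1 + 14)*12)/3 = (13*12)/3 = (⅓)*156 = 52)
M(H) = 2*H*(52 + H) (M(H) = (H + 52)*(H + H) = (52 + H)*(2*H) = 2*H*(52 + H))
249654 - M(b(U)) = 249654 - 2*(-24)*(52 - 24) = 249654 - 2*(-24)*28 = 249654 - 1*(-1344) = 249654 + 1344 = 250998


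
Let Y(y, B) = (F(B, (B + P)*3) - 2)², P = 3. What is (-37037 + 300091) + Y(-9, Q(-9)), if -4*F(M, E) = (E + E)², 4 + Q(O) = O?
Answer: 1076658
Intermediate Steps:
Q(O) = -4 + O
F(M, E) = -E² (F(M, E) = -(E + E)²/4 = -4*E²/4 = -E²)
Y(y, B) = (-2 - (9 + 3*B)²)² (Y(y, B) = (-((B + 3)*3)² - 2)² = (-((3 + B)*3)² - 2)² = (-(9 + 3*B)² - 2)² = (-2 - (9 + 3*B)²)²)
(-37037 + 300091) + Y(-9, Q(-9)) = (-37037 + 300091) + (2 + 9*(3 + (-4 - 9))²)² = 263054 + (2 + 9*(3 - 13)²)² = 263054 + (2 + 9*(-10)²)² = 263054 + (2 + 9*100)² = 263054 + (2 + 900)² = 263054 + 902² = 263054 + 813604 = 1076658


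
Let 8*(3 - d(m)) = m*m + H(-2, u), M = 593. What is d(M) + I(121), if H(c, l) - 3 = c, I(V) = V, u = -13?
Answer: -175329/4 ≈ -43832.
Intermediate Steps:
H(c, l) = 3 + c
d(m) = 23/8 - m²/8 (d(m) = 3 - (m*m + (3 - 2))/8 = 3 - (m² + 1)/8 = 3 - (1 + m²)/8 = 3 + (-⅛ - m²/8) = 23/8 - m²/8)
d(M) + I(121) = (23/8 - ⅛*593²) + 121 = (23/8 - ⅛*351649) + 121 = (23/8 - 351649/8) + 121 = -175813/4 + 121 = -175329/4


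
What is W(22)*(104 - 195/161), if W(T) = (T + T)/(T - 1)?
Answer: 728156/3381 ≈ 215.37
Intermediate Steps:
W(T) = 2*T/(-1 + T) (W(T) = (2*T)/(-1 + T) = 2*T/(-1 + T))
W(22)*(104 - 195/161) = (2*22/(-1 + 22))*(104 - 195/161) = (2*22/21)*(104 - 195*1/161) = (2*22*(1/21))*(104 - 195/161) = (44/21)*(16549/161) = 728156/3381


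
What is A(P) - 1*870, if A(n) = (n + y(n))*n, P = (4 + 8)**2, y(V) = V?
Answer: 40602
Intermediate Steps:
P = 144 (P = 12**2 = 144)
A(n) = 2*n**2 (A(n) = (n + n)*n = (2*n)*n = 2*n**2)
A(P) - 1*870 = 2*144**2 - 1*870 = 2*20736 - 870 = 41472 - 870 = 40602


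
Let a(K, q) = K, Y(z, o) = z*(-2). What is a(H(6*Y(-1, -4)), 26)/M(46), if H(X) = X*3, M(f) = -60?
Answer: -⅗ ≈ -0.60000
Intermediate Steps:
Y(z, o) = -2*z
H(X) = 3*X
a(H(6*Y(-1, -4)), 26)/M(46) = (3*(6*(-2*(-1))))/(-60) = (3*(6*2))*(-1/60) = (3*12)*(-1/60) = 36*(-1/60) = -⅗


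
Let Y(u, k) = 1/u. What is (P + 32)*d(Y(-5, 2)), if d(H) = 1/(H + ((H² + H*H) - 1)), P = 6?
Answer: -475/14 ≈ -33.929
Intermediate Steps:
d(H) = 1/(-1 + H + 2*H²) (d(H) = 1/(H + ((H² + H²) - 1)) = 1/(H + (2*H² - 1)) = 1/(H + (-1 + 2*H²)) = 1/(-1 + H + 2*H²))
(P + 32)*d(Y(-5, 2)) = (6 + 32)/(-1 + 1/(-5) + 2*(1/(-5))²) = 38/(-1 - ⅕ + 2*(-⅕)²) = 38/(-1 - ⅕ + 2*(1/25)) = 38/(-1 - ⅕ + 2/25) = 38/(-28/25) = 38*(-25/28) = -475/14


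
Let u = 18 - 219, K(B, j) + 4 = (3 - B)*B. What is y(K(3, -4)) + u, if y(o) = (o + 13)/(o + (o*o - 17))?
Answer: -1014/5 ≈ -202.80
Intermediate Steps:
K(B, j) = -4 + B*(3 - B) (K(B, j) = -4 + (3 - B)*B = -4 + B*(3 - B))
u = -201
y(o) = (13 + o)/(-17 + o + o²) (y(o) = (13 + o)/(o + (o² - 17)) = (13 + o)/(o + (-17 + o²)) = (13 + o)/(-17 + o + o²))
y(K(3, -4)) + u = (13 + (-4 - 1*3² + 3*3))/(-17 + (-4 - 1*3² + 3*3) + (-4 - 1*3² + 3*3)²) - 201 = (13 + (-4 - 1*9 + 9))/(-17 + (-4 - 1*9 + 9) + (-4 - 1*9 + 9)²) - 201 = (13 + (-4 - 9 + 9))/(-17 + (-4 - 9 + 9) + (-4 - 9 + 9)²) - 201 = (13 - 4)/(-17 - 4 + (-4)²) - 201 = 9/(-17 - 4 + 16) - 201 = 9/(-5) - 201 = -⅕*9 - 201 = -9/5 - 201 = -1014/5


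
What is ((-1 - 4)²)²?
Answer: 625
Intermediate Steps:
((-1 - 4)²)² = ((-5)²)² = 25² = 625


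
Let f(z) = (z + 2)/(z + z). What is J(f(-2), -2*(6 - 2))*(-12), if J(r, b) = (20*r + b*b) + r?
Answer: -768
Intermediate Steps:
f(z) = (2 + z)/(2*z) (f(z) = (2 + z)/((2*z)) = (2 + z)*(1/(2*z)) = (2 + z)/(2*z))
J(r, b) = b² + 21*r (J(r, b) = (20*r + b²) + r = (b² + 20*r) + r = b² + 21*r)
J(f(-2), -2*(6 - 2))*(-12) = ((-2*(6 - 2))² + 21*((½)*(2 - 2)/(-2)))*(-12) = ((-2*4)² + 21*((½)*(-½)*0))*(-12) = ((-8)² + 21*0)*(-12) = (64 + 0)*(-12) = 64*(-12) = -768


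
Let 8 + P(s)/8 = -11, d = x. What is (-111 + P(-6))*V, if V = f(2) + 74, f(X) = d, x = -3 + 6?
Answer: -20251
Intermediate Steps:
x = 3
d = 3
P(s) = -152 (P(s) = -64 + 8*(-11) = -64 - 88 = -152)
f(X) = 3
V = 77 (V = 3 + 74 = 77)
(-111 + P(-6))*V = (-111 - 152)*77 = -263*77 = -20251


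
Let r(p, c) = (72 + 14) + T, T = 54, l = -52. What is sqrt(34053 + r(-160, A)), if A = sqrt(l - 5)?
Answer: sqrt(34193) ≈ 184.91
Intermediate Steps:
A = I*sqrt(57) (A = sqrt(-52 - 5) = sqrt(-57) = I*sqrt(57) ≈ 7.5498*I)
r(p, c) = 140 (r(p, c) = (72 + 14) + 54 = 86 + 54 = 140)
sqrt(34053 + r(-160, A)) = sqrt(34053 + 140) = sqrt(34193)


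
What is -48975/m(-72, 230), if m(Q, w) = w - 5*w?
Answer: 9795/184 ≈ 53.234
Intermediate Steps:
m(Q, w) = -4*w
-48975/m(-72, 230) = -48975/((-4*230)) = -48975/(-920) = -48975*(-1/920) = 9795/184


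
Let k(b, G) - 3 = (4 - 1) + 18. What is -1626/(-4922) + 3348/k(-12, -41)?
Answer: 688245/4922 ≈ 139.83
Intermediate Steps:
k(b, G) = 24 (k(b, G) = 3 + ((4 - 1) + 18) = 3 + (3 + 18) = 3 + 21 = 24)
-1626/(-4922) + 3348/k(-12, -41) = -1626/(-4922) + 3348/24 = -1626*(-1/4922) + 3348*(1/24) = 813/2461 + 279/2 = 688245/4922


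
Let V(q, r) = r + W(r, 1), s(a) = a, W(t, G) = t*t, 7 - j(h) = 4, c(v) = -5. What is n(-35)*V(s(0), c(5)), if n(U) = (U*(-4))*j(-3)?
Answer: 8400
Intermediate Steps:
j(h) = 3 (j(h) = 7 - 1*4 = 7 - 4 = 3)
W(t, G) = t²
n(U) = -12*U (n(U) = (U*(-4))*3 = -4*U*3 = -12*U)
V(q, r) = r + r²
n(-35)*V(s(0), c(5)) = (-12*(-35))*(-5*(1 - 5)) = 420*(-5*(-4)) = 420*20 = 8400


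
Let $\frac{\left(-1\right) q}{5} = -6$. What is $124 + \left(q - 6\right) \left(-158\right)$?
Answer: $-3668$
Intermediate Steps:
$q = 30$ ($q = \left(-5\right) \left(-6\right) = 30$)
$124 + \left(q - 6\right) \left(-158\right) = 124 + \left(30 - 6\right) \left(-158\right) = 124 + 24 \left(-158\right) = 124 - 3792 = -3668$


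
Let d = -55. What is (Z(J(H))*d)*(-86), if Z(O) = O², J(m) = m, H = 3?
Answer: 42570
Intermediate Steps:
(Z(J(H))*d)*(-86) = (3²*(-55))*(-86) = (9*(-55))*(-86) = -495*(-86) = 42570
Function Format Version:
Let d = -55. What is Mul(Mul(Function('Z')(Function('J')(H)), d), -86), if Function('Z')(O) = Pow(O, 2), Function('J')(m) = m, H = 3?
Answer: 42570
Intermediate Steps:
Mul(Mul(Function('Z')(Function('J')(H)), d), -86) = Mul(Mul(Pow(3, 2), -55), -86) = Mul(Mul(9, -55), -86) = Mul(-495, -86) = 42570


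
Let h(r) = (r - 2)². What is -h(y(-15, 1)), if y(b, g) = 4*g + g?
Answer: -9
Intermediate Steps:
y(b, g) = 5*g
h(r) = (-2 + r)²
-h(y(-15, 1)) = -(-2 + 5*1)² = -(-2 + 5)² = -1*3² = -1*9 = -9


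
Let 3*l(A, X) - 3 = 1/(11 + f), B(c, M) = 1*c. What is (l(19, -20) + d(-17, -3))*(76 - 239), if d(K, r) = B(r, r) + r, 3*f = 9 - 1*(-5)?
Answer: 38142/47 ≈ 811.53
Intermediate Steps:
B(c, M) = c
f = 14/3 (f = (9 - 1*(-5))/3 = (9 + 5)/3 = (1/3)*14 = 14/3 ≈ 4.6667)
d(K, r) = 2*r (d(K, r) = r + r = 2*r)
l(A, X) = 48/47 (l(A, X) = 1 + 1/(3*(11 + 14/3)) = 1 + 1/(3*(47/3)) = 1 + (1/3)*(3/47) = 1 + 1/47 = 48/47)
(l(19, -20) + d(-17, -3))*(76 - 239) = (48/47 + 2*(-3))*(76 - 239) = (48/47 - 6)*(-163) = -234/47*(-163) = 38142/47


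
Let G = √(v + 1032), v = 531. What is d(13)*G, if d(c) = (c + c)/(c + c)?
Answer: √1563 ≈ 39.535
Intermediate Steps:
d(c) = 1 (d(c) = (2*c)/((2*c)) = (2*c)*(1/(2*c)) = 1)
G = √1563 (G = √(531 + 1032) = √1563 ≈ 39.535)
d(13)*G = 1*√1563 = √1563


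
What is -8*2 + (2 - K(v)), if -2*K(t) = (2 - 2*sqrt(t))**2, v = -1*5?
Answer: -22 - 4*I*sqrt(5) ≈ -22.0 - 8.9443*I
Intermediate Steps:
v = -5
K(t) = -(2 - 2*sqrt(t))**2/2
-8*2 + (2 - K(v)) = -8*2 + (2 - (-2)*(-1 + sqrt(-5))**2) = -16 + (2 - (-2)*(-1 + I*sqrt(5))**2) = -16 + (2 + 2*(-1 + I*sqrt(5))**2) = -14 + 2*(-1 + I*sqrt(5))**2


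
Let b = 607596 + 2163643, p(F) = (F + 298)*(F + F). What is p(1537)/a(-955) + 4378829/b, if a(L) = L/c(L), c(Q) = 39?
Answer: -121928586106379/529306649 ≈ -2.3036e+5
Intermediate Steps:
p(F) = 2*F*(298 + F) (p(F) = (298 + F)*(2*F) = 2*F*(298 + F))
b = 2771239
a(L) = L/39
p(1537)/a(-955) + 4378829/b = (2*1537*(298 + 1537))/(((1/39)*(-955))) + 4378829/2771239 = (2*1537*1835)/(-955/39) + 4378829*(1/2771239) = 5640790*(-39/955) + 4378829/2771239 = -43998162/191 + 4378829/2771239 = -121928586106379/529306649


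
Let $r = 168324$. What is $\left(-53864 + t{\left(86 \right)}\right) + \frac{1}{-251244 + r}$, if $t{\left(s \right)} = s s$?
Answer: $- \frac{3853126561}{82920} \approx -46468.0$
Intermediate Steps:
$t{\left(s \right)} = s^{2}$
$\left(-53864 + t{\left(86 \right)}\right) + \frac{1}{-251244 + r} = \left(-53864 + 86^{2}\right) + \frac{1}{-251244 + 168324} = \left(-53864 + 7396\right) + \frac{1}{-82920} = -46468 - \frac{1}{82920} = - \frac{3853126561}{82920}$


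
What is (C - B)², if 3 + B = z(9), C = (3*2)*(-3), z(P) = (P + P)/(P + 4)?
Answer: 45369/169 ≈ 268.46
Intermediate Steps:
z(P) = 2*P/(4 + P) (z(P) = (2*P)/(4 + P) = 2*P/(4 + P))
C = -18 (C = 6*(-3) = -18)
B = -21/13 (B = -3 + 2*9/(4 + 9) = -3 + 2*9/13 = -3 + 2*9*(1/13) = -3 + 18/13 = -21/13 ≈ -1.6154)
(C - B)² = (-18 - 1*(-21/13))² = (-18 + 21/13)² = (-213/13)² = 45369/169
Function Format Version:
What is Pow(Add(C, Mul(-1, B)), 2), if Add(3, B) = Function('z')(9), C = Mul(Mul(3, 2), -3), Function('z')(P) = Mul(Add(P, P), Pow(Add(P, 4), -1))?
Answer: Rational(45369, 169) ≈ 268.46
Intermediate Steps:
Function('z')(P) = Mul(2, P, Pow(Add(4, P), -1)) (Function('z')(P) = Mul(Mul(2, P), Pow(Add(4, P), -1)) = Mul(2, P, Pow(Add(4, P), -1)))
C = -18 (C = Mul(6, -3) = -18)
B = Rational(-21, 13) (B = Add(-3, Mul(2, 9, Pow(Add(4, 9), -1))) = Add(-3, Mul(2, 9, Pow(13, -1))) = Add(-3, Mul(2, 9, Rational(1, 13))) = Add(-3, Rational(18, 13)) = Rational(-21, 13) ≈ -1.6154)
Pow(Add(C, Mul(-1, B)), 2) = Pow(Add(-18, Mul(-1, Rational(-21, 13))), 2) = Pow(Add(-18, Rational(21, 13)), 2) = Pow(Rational(-213, 13), 2) = Rational(45369, 169)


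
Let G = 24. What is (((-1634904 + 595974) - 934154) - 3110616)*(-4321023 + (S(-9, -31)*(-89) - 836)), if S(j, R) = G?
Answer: 21981893381500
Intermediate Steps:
S(j, R) = 24
(((-1634904 + 595974) - 934154) - 3110616)*(-4321023 + (S(-9, -31)*(-89) - 836)) = (((-1634904 + 595974) - 934154) - 3110616)*(-4321023 + (24*(-89) - 836)) = ((-1038930 - 934154) - 3110616)*(-4321023 + (-2136 - 836)) = (-1973084 - 3110616)*(-4321023 - 2972) = -5083700*(-4323995) = 21981893381500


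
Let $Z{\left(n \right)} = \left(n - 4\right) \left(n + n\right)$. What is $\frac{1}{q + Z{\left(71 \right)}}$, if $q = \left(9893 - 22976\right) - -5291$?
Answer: $\frac{1}{1722} \approx 0.00058072$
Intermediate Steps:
$Z{\left(n \right)} = 2 n \left(-4 + n\right)$ ($Z{\left(n \right)} = \left(-4 + n\right) 2 n = 2 n \left(-4 + n\right)$)
$q = -7792$ ($q = \left(9893 - 22976\right) + 5291 = -13083 + 5291 = -7792$)
$\frac{1}{q + Z{\left(71 \right)}} = \frac{1}{-7792 + 2 \cdot 71 \left(-4 + 71\right)} = \frac{1}{-7792 + 2 \cdot 71 \cdot 67} = \frac{1}{-7792 + 9514} = \frac{1}{1722}$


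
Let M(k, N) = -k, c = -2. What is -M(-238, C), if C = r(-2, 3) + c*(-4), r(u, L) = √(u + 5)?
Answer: -238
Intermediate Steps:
r(u, L) = √(5 + u)
C = 8 + √3 (C = √(5 - 2) - 2*(-4) = √3 + 8 = 8 + √3 ≈ 9.7321)
-M(-238, C) = -(-1)*(-238) = -1*238 = -238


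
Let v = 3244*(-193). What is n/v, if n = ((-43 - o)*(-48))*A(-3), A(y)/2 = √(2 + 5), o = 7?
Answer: -1200*√7/156523 ≈ -0.020284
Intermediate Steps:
A(y) = 2*√7 (A(y) = 2*√(2 + 5) = 2*√7)
v = -626092
n = 4800*√7 (n = ((-43 - 1*7)*(-48))*(2*√7) = ((-43 - 7)*(-48))*(2*√7) = (-50*(-48))*(2*√7) = 2400*(2*√7) = 4800*√7 ≈ 12700.)
n/v = (4800*√7)/(-626092) = (4800*√7)*(-1/626092) = -1200*√7/156523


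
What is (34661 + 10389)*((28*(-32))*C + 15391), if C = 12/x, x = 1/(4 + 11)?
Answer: -6572299450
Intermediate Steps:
x = 1/15 ≈ 0.066667
C = 180 (C = 12/(1/15) = 12*15 = 180)
(34661 + 10389)*((28*(-32))*C + 15391) = (34661 + 10389)*((28*(-32))*180 + 15391) = 45050*(-896*180 + 15391) = 45050*(-161280 + 15391) = 45050*(-145889) = -6572299450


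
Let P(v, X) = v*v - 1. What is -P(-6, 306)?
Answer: -35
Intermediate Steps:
P(v, X) = -1 + v² (P(v, X) = v² - 1 = -1 + v²)
-P(-6, 306) = -(-1 + (-6)²) = -(-1 + 36) = -1*35 = -35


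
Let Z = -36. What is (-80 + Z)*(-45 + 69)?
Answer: -2784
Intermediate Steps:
(-80 + Z)*(-45 + 69) = (-80 - 36)*(-45 + 69) = -116*24 = -2784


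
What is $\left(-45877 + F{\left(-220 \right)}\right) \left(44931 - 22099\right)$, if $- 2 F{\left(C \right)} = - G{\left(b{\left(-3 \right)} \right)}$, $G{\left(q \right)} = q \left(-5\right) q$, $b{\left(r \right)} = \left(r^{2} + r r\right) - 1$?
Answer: $-1063959784$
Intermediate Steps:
$b{\left(r \right)} = -1 + 2 r^{2}$ ($b{\left(r \right)} = \left(r^{2} + r^{2}\right) - 1 = 2 r^{2} - 1 = -1 + 2 r^{2}$)
$G{\left(q \right)} = - 5 q^{2}$ ($G{\left(q \right)} = - 5 q q = - 5 q^{2}$)
$F{\left(C \right)} = - \frac{1445}{2}$ ($F{\left(C \right)} = - \frac{\left(-1\right) \left(- 5 \left(-1 + 2 \left(-3\right)^{2}\right)^{2}\right)}{2} = - \frac{\left(-1\right) \left(- 5 \left(-1 + 2 \cdot 9\right)^{2}\right)}{2} = - \frac{\left(-1\right) \left(- 5 \left(-1 + 18\right)^{2}\right)}{2} = - \frac{\left(-1\right) \left(- 5 \cdot 17^{2}\right)}{2} = - \frac{\left(-1\right) \left(\left(-5\right) 289\right)}{2} = - \frac{\left(-1\right) \left(-1445\right)}{2} = \left(- \frac{1}{2}\right) 1445 = - \frac{1445}{2}$)
$\left(-45877 + F{\left(-220 \right)}\right) \left(44931 - 22099\right) = \left(-45877 - \frac{1445}{2}\right) \left(44931 - 22099\right) = \left(- \frac{93199}{2}\right) 22832 = -1063959784$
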